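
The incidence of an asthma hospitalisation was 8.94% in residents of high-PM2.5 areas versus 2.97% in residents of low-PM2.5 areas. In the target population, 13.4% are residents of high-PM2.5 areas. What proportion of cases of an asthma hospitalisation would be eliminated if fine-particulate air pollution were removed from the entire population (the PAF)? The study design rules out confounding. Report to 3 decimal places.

p₁ = 0.0894, p₀ = 0.0297.
Overall risk P(Y=1) = π·p₁ + (1−π)·p₀ = 0.134×0.0894 + 0.866×0.0297 = 0.0377.
Under exogeneity, PAF = [P(Y=1) − p₀] / P(Y=1).
PAF = (0.0377 − 0.0297) / 0.0377 ≈ 0.2122

PAF ≈ 0.212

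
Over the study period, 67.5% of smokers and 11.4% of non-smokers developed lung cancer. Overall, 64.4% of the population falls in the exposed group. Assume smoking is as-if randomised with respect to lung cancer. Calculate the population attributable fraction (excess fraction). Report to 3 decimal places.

p₁ = 0.675, p₀ = 0.114.
Overall risk P(Y=1) = π·p₁ + (1−π)·p₀ = 0.644×0.675 + 0.356×0.114 = 0.47528.
Under exogeneity, PAF = [P(Y=1) − p₀] / P(Y=1).
PAF = (0.47528 − 0.114) / 0.47528 ≈ 0.7601

PAF ≈ 0.760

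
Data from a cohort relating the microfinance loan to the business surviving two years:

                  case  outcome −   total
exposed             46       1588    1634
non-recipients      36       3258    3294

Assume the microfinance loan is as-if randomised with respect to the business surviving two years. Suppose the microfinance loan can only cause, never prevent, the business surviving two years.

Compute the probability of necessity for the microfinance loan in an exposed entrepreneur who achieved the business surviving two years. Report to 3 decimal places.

p₁ = P(outcome | exposed) = 46/1634 = 0.028152
p₀ = P(outcome | unexposed) = 36/3294 = 0.010929
Under exogeneity and monotonicity, PN = (p₁ − p₀)/p₁.
PN = (0.028152 − 0.010929) / 0.028152 ≈ 0.6118

PN ≈ 0.612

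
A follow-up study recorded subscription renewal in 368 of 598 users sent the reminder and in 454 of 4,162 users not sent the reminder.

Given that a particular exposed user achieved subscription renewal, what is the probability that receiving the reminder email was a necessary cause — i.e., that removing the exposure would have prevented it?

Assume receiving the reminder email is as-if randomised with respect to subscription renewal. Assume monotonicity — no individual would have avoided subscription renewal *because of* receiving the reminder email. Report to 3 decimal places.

PN ≈ 0.823

p₁ = P(outcome | exposed) = 368/598 = 0.61538
p₀ = P(outcome | unexposed) = 454/4162 = 0.10908
Under exogeneity and monotonicity, PN = (p₁ − p₀) / p₁.
PN = (0.61538 − 0.10908) / 0.61538 = 0.5063 / 0.61538 ≈ 0.8227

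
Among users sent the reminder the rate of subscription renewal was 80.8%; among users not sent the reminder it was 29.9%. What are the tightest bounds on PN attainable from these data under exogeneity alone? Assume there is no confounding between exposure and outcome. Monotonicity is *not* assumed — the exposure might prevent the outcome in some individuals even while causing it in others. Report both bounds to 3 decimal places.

0.630 ≤ PN ≤ 0.868

p₁ = 0.808, p₀ = 0.299.
Under exogeneity alone the bounds on PN are max{0,(p₁−p₀)/p₁} ≤ PN ≤ min{1,(1−p₀)/p₁}.
  lower = (p₁ − p₀)/p₁ = 0.509 / 0.808 ≈ 0.6300
  upper = min{1, (1 − p₀)/p₁} = 0.701 / 0.808 ≈ 0.8676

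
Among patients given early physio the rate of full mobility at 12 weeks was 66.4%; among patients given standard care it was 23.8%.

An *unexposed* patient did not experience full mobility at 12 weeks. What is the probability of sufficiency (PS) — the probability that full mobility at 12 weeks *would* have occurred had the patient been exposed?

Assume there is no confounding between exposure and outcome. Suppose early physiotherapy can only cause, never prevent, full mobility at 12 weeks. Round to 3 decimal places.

PS ≈ 0.559

p₁ = 0.664, p₀ = 0.238.
Under exogeneity and monotonicity, PS = (p₁ − p₀) / (1 − p₀).
PS = (0.664 − 0.238) / (1 − 0.238) = 0.426 / 0.762 ≈ 0.5591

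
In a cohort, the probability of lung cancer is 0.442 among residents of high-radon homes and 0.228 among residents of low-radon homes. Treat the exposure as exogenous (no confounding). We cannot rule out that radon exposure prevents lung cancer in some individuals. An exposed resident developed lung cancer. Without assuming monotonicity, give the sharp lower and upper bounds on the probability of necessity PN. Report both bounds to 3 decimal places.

0.484 ≤ PN ≤ 1.000

Let p₁ = 0.442, p₀ = 0.228.
Under exogeneity alone the bounds on PN are max{0,(p₁−p₀)/p₁} ≤ PN ≤ min{1,(1−p₀)/p₁}.
  lower = (p₁ − p₀)/p₁ = 0.214 / 0.442 ≈ 0.4842
  upper = min{1, (1 − p₀)/p₁} = 0.772 / 0.442 ≈ 1.7466 → capped at 1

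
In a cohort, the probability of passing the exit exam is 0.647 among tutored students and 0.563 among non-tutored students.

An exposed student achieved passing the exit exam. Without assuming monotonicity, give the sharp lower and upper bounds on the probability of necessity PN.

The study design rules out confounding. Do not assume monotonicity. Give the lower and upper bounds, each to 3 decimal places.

0.130 ≤ PN ≤ 0.675

Let p₁ = 0.647, p₀ = 0.563.
Under exogeneity alone the bounds on PN are max{0,(p₁−p₀)/p₁} ≤ PN ≤ min{1,(1−p₀)/p₁}.
  lower = (p₁ − p₀)/p₁ = 0.084 / 0.647 ≈ 0.1298
  upper = min{1, (1 − p₀)/p₁} = 0.437 / 0.647 ≈ 0.6754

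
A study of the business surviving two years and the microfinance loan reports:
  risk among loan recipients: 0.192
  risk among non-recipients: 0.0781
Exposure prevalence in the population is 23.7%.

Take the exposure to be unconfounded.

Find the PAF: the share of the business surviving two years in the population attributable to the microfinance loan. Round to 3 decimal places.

Let p₁ = 0.192, p₀ = 0.0781.
Overall risk P(Y=1) = π·p₁ + (1−π)·p₀ = 0.237×0.192 + 0.763×0.0781 = 0.10509.
Under exogeneity, PAF = [P(Y=1) − p₀] / P(Y=1).
PAF = (0.10509 − 0.0781) / 0.10509 ≈ 0.2569

PAF ≈ 0.257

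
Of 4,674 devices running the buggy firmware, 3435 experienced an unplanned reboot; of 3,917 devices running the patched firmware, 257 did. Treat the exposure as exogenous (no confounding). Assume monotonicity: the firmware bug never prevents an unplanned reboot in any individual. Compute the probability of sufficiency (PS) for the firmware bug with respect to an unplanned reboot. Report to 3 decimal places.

p₁ = P(outcome | exposed) = 3435/4674 = 0.73492
p₀ = P(outcome | unexposed) = 257/3917 = 0.065611
Under exogeneity and monotonicity, PS = (p₁ − p₀) / (1 − p₀).
PS = (0.73492 − 0.065611) / (1 − 0.065611) = 0.66931 / 0.93439 ≈ 0.7163

PS ≈ 0.716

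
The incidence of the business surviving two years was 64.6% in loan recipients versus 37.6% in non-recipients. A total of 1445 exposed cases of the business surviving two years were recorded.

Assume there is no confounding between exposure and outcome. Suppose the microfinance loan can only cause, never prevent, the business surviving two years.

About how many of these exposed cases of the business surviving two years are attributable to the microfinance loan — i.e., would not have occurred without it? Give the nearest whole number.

p₁ = 0.646, p₀ = 0.376.
PN = (p₁ − p₀)/p₁ = (0.646 − 0.376) / 0.646 ≈ 0.41796.
Attributable cases ≈ PN × (exposed cases) = 0.41796 × 1445 ≈ 603.95.

about 604 cases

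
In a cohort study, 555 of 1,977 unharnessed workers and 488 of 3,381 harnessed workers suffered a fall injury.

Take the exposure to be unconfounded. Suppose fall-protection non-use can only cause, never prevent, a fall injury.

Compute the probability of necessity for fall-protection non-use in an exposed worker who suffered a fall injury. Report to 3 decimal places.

p₁ = P(outcome | exposed) = 555/1977 = 0.28073
p₀ = P(outcome | unexposed) = 488/3381 = 0.14434
Under exogeneity and monotonicity, PN = (p₁ − p₀) / p₁.
PN = (0.28073 − 0.14434) / 0.28073 = 0.13639 / 0.28073 ≈ 0.4859

PN ≈ 0.486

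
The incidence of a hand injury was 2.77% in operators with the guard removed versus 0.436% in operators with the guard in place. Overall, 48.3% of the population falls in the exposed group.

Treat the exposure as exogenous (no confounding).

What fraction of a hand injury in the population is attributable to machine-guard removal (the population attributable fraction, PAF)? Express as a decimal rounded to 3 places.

PAF ≈ 0.721

p₁ = 0.0277, p₀ = 0.00436.
Overall risk P(Y=1) = π·p₁ + (1−π)·p₀ = 0.483×0.0277 + 0.517×0.00436 = 0.015633.
Under exogeneity, PAF = [P(Y=1) − p₀] / P(Y=1).
PAF = (0.015633 − 0.00436) / 0.015633 ≈ 0.7211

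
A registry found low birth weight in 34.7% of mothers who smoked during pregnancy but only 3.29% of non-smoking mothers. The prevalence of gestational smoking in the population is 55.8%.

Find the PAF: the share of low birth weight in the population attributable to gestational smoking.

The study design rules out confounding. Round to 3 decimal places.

PAF ≈ 0.842

p₁ = 0.347, p₀ = 0.0329.
Overall risk P(Y=1) = π·p₁ + (1−π)·p₀ = 0.558×0.347 + 0.442×0.0329 = 0.20817.
Under exogeneity, PAF = [P(Y=1) − p₀] / P(Y=1).
PAF = (0.20817 − 0.0329) / 0.20817 ≈ 0.8420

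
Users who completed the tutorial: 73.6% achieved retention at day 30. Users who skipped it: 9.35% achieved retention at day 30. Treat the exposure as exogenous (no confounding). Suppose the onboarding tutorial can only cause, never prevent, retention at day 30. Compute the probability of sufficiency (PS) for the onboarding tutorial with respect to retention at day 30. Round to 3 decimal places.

PS ≈ 0.709

p₁ = 0.736, p₀ = 0.0935.
Under exogeneity and monotonicity, PS = (p₁ − p₀) / (1 − p₀).
PS = (0.736 − 0.0935) / (1 − 0.0935) = 0.6425 / 0.9065 ≈ 0.7088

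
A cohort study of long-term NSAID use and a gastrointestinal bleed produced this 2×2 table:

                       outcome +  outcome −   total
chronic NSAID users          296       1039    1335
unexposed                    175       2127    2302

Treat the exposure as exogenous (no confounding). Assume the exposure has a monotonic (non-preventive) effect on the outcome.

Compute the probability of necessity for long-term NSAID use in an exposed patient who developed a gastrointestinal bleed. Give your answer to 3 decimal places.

PN ≈ 0.657

p₁ = P(outcome | exposed) = 296/1335 = 0.22172
p₀ = P(outcome | unexposed) = 175/2302 = 0.076021
Under exogeneity and monotonicity, PN = (p₁ − p₀) / p₁.
PN = (0.22172 − 0.076021) / 0.22172 = 0.1457 / 0.22172 ≈ 0.6571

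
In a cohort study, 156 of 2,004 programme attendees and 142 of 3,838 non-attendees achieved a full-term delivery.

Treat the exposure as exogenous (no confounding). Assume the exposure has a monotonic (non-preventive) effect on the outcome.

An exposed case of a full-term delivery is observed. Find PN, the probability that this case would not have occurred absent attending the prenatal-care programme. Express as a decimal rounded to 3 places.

p₁ = P(outcome | exposed) = 156/2004 = 0.077844
p₀ = P(outcome | unexposed) = 142/3838 = 0.036998
Under exogeneity and monotonicity, PN = (p₁ − p₀) / p₁.
PN = (0.077844 − 0.036998) / 0.077844 = 0.040846 / 0.077844 ≈ 0.5247

PN ≈ 0.525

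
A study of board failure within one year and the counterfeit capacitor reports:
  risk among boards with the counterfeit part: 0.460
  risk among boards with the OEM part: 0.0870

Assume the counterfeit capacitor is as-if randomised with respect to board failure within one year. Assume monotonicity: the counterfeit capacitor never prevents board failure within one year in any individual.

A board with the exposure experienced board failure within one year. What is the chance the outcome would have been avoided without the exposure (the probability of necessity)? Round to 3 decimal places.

Let p₁ = 0.46, p₀ = 0.087.
Under exogeneity and monotonicity, PN = (p₁ − p₀) / p₁.
PN = (0.46 − 0.087) / 0.46 = 0.373 / 0.46 ≈ 0.8109

PN ≈ 0.811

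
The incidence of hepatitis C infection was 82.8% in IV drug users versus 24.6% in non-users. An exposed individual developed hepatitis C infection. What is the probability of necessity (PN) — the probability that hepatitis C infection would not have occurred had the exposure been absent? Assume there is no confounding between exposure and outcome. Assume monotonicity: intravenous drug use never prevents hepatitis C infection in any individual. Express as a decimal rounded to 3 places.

p₁ = 0.828, p₀ = 0.246.
Under exogeneity and monotonicity, PN = (p₁ − p₀) / p₁.
PN = (0.828 − 0.246) / 0.828 = 0.582 / 0.828 ≈ 0.7029

PN ≈ 0.703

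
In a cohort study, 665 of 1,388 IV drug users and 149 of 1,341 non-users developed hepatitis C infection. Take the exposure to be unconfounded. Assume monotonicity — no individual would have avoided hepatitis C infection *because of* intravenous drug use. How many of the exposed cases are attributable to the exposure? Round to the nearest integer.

p₁ = P(outcome | exposed) = 665/1388 = 0.47911
p₀ = P(outcome | unexposed) = 149/1341 = 0.11111
PN = (p₁ − p₀)/p₁ = (0.47911 − 0.11111) / 0.47911 ≈ 0.76809.
Attributable cases ≈ PN × (exposed cases) = 0.76809 × 665 ≈ 510.78.

about 511 cases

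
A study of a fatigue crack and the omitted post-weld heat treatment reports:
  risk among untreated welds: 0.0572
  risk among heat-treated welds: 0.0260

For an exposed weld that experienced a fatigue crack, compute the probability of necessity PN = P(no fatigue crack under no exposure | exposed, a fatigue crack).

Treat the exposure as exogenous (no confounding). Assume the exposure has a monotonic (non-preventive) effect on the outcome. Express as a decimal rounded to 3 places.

PN ≈ 0.545

Let p₁ = 0.0572, p₀ = 0.026.
Under exogeneity and monotonicity, PN = (p₁ − p₀) / p₁.
PN = (0.0572 − 0.026) / 0.0572 = 0.0312 / 0.0572 ≈ 0.5455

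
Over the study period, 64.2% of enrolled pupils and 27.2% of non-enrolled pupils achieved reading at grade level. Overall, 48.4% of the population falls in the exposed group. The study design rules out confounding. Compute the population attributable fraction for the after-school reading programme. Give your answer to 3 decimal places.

p₁ = 0.642, p₀ = 0.272.
Overall risk P(Y=1) = π·p₁ + (1−π)·p₀ = 0.484×0.642 + 0.516×0.272 = 0.45108.
Under exogeneity, PAF = [P(Y=1) − p₀] / P(Y=1).
PAF = (0.45108 − 0.272) / 0.45108 ≈ 0.3970

PAF ≈ 0.397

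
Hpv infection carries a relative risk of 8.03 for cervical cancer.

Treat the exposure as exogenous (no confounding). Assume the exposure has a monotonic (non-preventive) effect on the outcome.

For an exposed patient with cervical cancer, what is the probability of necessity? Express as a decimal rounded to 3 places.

Under exogeneity and monotonicity, PN = (RR − 1) / RR = 1 − 1/RR.
PN = (8.03 − 1) / 8.03 = 7.03 / 8.03 ≈ 0.8755

PN ≈ 0.875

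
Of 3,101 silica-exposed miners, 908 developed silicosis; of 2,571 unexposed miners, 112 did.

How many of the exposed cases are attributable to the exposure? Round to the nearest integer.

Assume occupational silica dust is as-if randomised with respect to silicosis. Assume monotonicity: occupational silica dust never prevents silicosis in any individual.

about 773 cases

p₁ = P(outcome | exposed) = 908/3101 = 0.29281
p₀ = P(outcome | unexposed) = 112/2571 = 0.043563
PN = (p₁ − p₀)/p₁ = (0.29281 − 0.043563) / 0.29281 ≈ 0.85122.
Attributable cases ≈ PN × (exposed cases) = 0.85122 × 908 ≈ 772.91.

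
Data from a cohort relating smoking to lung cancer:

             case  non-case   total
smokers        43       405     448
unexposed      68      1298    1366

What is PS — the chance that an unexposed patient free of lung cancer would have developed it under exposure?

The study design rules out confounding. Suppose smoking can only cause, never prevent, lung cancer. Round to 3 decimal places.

PS ≈ 0.049

p₁ = P(outcome | exposed) = 43/448 = 0.095982
p₀ = P(outcome | unexposed) = 68/1366 = 0.04978
Under exogeneity and monotonicity, PS = (p₁ − p₀) / (1 − p₀).
PS = (0.095982 − 0.04978) / (1 − 0.04978) = 0.046202 / 0.95022 ≈ 0.0486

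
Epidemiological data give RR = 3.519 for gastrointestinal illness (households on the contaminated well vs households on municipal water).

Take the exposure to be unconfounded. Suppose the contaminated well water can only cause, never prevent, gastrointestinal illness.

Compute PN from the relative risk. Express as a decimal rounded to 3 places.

PN ≈ 0.716

Under exogeneity and monotonicity, PN = (RR − 1) / RR = 1 − 1/RR.
PN = (3.519 − 1) / 3.519 = 2.519 / 3.519 ≈ 0.7158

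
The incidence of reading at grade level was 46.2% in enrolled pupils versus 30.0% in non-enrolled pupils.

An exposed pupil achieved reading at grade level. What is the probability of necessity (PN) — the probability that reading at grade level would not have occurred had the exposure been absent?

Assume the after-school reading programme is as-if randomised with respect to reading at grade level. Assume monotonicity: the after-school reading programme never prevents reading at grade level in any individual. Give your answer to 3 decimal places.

PN ≈ 0.351

p₁ = 0.462, p₀ = 0.3.
Under exogeneity and monotonicity, PN = (p₁ − p₀) / p₁.
PN = (0.462 − 0.3) / 0.462 = 0.162 / 0.462 ≈ 0.3506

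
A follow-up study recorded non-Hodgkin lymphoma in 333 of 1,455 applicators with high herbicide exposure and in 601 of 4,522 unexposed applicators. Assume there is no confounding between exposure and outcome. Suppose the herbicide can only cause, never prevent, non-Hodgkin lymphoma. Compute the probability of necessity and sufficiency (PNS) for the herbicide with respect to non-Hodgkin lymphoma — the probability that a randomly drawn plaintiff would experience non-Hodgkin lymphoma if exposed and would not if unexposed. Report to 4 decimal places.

PNS ≈ 0.0960

p₁ = P(outcome | exposed) = 333/1455 = 0.22887
p₀ = P(outcome | unexposed) = 601/4522 = 0.13291
Under exogeneity and monotonicity, PNS = p₁ − p₀.
PNS = 0.22887 − 0.13291 = 0.09596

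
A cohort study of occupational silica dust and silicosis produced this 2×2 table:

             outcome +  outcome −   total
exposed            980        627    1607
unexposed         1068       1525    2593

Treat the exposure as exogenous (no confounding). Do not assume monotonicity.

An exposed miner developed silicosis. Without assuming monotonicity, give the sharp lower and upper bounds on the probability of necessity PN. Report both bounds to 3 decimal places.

p₁ = P(outcome | exposed) = 980/1607 = 0.60983
p₀ = P(outcome | unexposed) = 1068/2593 = 0.41188
Under exogeneity alone the bounds on PN are max{0,(p₁−p₀)/p₁} ≤ PN ≤ min{1,(1−p₀)/p₁}.
  lower = (p₁ − p₀)/p₁ = 0.19795 / 0.60983 ≈ 0.3246
  upper = min{1, (1 − p₀)/p₁} = 0.58812 / 0.60983 ≈ 0.9644

0.325 ≤ PN ≤ 0.964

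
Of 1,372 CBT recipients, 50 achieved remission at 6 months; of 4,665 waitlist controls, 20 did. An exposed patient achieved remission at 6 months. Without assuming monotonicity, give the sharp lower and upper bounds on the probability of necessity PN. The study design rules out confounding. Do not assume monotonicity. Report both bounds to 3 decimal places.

0.882 ≤ PN ≤ 1.000

p₁ = P(outcome | exposed) = 50/1372 = 0.036443
p₀ = P(outcome | unexposed) = 20/4665 = 0.0042872
Under exogeneity alone the bounds on PN are max{0,(p₁−p₀)/p₁} ≤ PN ≤ min{1,(1−p₀)/p₁}.
  lower = (p₁ − p₀)/p₁ = 0.032156 / 0.036443 ≈ 0.8824
  upper = min{1, (1 − p₀)/p₁} = 0.99571 / 0.036443 ≈ 27.3224 → capped at 1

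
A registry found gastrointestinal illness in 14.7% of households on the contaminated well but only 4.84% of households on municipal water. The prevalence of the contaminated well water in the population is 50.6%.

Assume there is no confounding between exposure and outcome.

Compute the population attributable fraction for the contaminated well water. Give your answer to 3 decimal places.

PAF ≈ 0.508

p₁ = 0.147, p₀ = 0.0484.
Overall risk P(Y=1) = π·p₁ + (1−π)·p₀ = 0.506×0.147 + 0.494×0.0484 = 0.098292.
Under exogeneity, PAF = [P(Y=1) − p₀] / P(Y=1).
PAF = (0.098292 − 0.0484) / 0.098292 ≈ 0.5076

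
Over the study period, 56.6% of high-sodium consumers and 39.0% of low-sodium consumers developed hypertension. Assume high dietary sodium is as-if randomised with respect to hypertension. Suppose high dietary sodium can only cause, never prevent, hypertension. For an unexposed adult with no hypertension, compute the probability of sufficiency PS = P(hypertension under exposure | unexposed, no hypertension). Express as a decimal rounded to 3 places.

PS ≈ 0.289

p₁ = 0.566, p₀ = 0.39.
Under exogeneity and monotonicity, PS = (p₁ − p₀) / (1 − p₀).
PS = (0.566 − 0.39) / (1 − 0.39) = 0.176 / 0.61 ≈ 0.2885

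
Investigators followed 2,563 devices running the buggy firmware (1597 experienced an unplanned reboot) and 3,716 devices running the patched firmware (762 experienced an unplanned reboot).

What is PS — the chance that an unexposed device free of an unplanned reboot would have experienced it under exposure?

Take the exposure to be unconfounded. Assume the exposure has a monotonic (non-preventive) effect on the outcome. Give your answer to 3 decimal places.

PS ≈ 0.526

p₁ = P(outcome | exposed) = 1597/2563 = 0.6231
p₀ = P(outcome | unexposed) = 762/3716 = 0.20506
Under exogeneity and monotonicity, PS = (p₁ − p₀) / (1 − p₀).
PS = (0.6231 − 0.20506) / (1 − 0.20506) = 0.41804 / 0.79494 ≈ 0.5259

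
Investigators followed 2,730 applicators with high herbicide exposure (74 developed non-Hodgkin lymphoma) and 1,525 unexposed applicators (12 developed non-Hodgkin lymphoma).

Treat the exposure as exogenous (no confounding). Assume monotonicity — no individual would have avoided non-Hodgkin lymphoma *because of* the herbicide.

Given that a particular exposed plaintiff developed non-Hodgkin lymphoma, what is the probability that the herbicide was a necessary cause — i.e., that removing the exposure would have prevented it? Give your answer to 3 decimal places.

PN ≈ 0.710

p₁ = P(outcome | exposed) = 74/2730 = 0.027106
p₀ = P(outcome | unexposed) = 12/1525 = 0.0078689
Under exogeneity and monotonicity, PN = (p₁ − p₀) / p₁.
PN = (0.027106 − 0.0078689) / 0.027106 = 0.019237 / 0.027106 ≈ 0.7097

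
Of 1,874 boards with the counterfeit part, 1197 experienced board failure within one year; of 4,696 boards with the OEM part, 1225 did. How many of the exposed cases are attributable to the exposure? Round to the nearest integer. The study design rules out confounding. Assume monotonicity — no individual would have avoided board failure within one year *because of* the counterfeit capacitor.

p₁ = P(outcome | exposed) = 1197/1874 = 0.63874
p₀ = P(outcome | unexposed) = 1225/4696 = 0.26086
PN = (p₁ − p₀)/p₁ = (0.63874 − 0.26086) / 0.63874 ≈ 0.59160.
Attributable cases ≈ PN × (exposed cases) = 0.59160 × 1197 ≈ 708.15.

about 708 cases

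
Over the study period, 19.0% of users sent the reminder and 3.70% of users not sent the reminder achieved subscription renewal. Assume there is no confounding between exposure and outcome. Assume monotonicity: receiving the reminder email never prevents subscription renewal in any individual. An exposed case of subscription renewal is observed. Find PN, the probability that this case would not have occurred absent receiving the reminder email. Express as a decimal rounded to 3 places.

PN ≈ 0.805

p₁ = 0.19, p₀ = 0.037.
Under exogeneity and monotonicity, PN = (p₁ − p₀) / p₁.
PN = (0.19 − 0.037) / 0.19 = 0.153 / 0.19 ≈ 0.8053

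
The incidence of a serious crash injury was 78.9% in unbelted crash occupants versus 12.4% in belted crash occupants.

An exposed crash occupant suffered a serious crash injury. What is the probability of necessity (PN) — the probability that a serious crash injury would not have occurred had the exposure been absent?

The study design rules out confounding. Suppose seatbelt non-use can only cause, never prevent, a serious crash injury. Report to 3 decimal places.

PN ≈ 0.843

p₁ = 0.789, p₀ = 0.124.
Under exogeneity and monotonicity, PN = (p₁ − p₀) / p₁.
PN = (0.789 − 0.124) / 0.789 = 0.665 / 0.789 ≈ 0.8428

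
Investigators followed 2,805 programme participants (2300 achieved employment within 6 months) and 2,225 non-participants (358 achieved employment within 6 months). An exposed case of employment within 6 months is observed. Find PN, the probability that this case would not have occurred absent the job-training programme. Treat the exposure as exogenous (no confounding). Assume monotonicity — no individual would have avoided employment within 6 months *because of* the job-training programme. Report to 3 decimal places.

PN ≈ 0.804

p₁ = P(outcome | exposed) = 2300/2805 = 0.81996
p₀ = P(outcome | unexposed) = 358/2225 = 0.1609
Under exogeneity and monotonicity, PN = (p₁ − p₀) / p₁.
PN = (0.81996 − 0.1609) / 0.81996 = 0.65907 / 0.81996 ≈ 0.8038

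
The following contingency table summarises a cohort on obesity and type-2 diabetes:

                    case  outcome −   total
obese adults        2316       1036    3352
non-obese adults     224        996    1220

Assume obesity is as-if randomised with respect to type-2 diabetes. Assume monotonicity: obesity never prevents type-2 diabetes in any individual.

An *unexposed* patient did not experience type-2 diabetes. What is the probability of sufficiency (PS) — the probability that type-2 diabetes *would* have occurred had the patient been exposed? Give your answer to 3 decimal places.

PS ≈ 0.621

p₁ = P(outcome | exposed) = 2316/3352 = 0.69093
p₀ = P(outcome | unexposed) = 224/1220 = 0.18361
Under exogeneity and monotonicity, PS = (p₁ − p₀)/(1 − p₀).
PS = (0.69093 − 0.18361) / 0.81639 ≈ 0.6214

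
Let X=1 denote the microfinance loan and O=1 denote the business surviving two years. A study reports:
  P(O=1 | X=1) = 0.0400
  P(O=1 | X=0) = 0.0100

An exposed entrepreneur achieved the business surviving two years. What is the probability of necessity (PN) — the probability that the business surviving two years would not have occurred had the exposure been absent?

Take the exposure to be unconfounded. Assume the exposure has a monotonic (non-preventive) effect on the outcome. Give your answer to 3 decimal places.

PN ≈ 0.750

Let p₁ = 0.04, p₀ = 0.01.
Under exogeneity and monotonicity, PN = (p₁ − p₀) / p₁.
PN = (0.04 − 0.01) / 0.04 = 0.03 / 0.04 ≈ 0.7500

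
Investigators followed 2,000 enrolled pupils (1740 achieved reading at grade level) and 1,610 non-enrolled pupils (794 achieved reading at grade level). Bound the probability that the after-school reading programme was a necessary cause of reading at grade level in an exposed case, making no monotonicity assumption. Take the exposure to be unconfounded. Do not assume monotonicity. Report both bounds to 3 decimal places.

0.433 ≤ PN ≤ 0.583

p₁ = P(outcome | exposed) = 1740/2000 = 0.87
p₀ = P(outcome | unexposed) = 794/1610 = 0.49317
Under exogeneity alone the bounds on PN are max{0,(p₁−p₀)/p₁} ≤ PN ≤ min{1,(1−p₀)/p₁}.
  lower = (p₁ − p₀)/p₁ = 0.37683 / 0.87 ≈ 0.4331
  upper = min{1, (1 − p₀)/p₁} = 0.50683 / 0.87 ≈ 0.5826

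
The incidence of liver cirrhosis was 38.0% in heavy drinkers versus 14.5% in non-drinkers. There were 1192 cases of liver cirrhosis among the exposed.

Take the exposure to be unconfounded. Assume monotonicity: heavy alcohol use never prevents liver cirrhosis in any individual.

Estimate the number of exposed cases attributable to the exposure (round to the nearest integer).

about 737 cases

p₁ = 0.38, p₀ = 0.145.
PN = (p₁ − p₀)/p₁ = (0.38 − 0.145) / 0.38 ≈ 0.61842.
Attributable cases ≈ PN × (exposed cases) = 0.61842 × 1192 ≈ 737.16.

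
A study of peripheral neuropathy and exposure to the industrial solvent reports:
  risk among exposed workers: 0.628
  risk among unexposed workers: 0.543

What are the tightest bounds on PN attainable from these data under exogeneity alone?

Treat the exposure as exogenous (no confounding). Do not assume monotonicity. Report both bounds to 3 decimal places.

0.135 ≤ PN ≤ 0.728

Let p₁ = 0.628, p₀ = 0.543.
Under exogeneity alone the bounds on PN are max{0,(p₁−p₀)/p₁} ≤ PN ≤ min{1,(1−p₀)/p₁}.
  lower = (p₁ − p₀)/p₁ = 0.085 / 0.628 ≈ 0.1354
  upper = min{1, (1 − p₀)/p₁} = 0.457 / 0.628 ≈ 0.7277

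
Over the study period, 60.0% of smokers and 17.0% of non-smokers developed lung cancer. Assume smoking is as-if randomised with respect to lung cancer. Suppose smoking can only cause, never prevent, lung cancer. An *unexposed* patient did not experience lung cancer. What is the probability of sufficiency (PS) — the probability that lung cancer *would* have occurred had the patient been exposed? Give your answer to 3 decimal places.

PS ≈ 0.518

p₁ = 0.6, p₀ = 0.17.
Under exogeneity and monotonicity, PS = (p₁ − p₀) / (1 − p₀).
PS = (0.6 − 0.17) / (1 − 0.17) = 0.43 / 0.83 ≈ 0.5181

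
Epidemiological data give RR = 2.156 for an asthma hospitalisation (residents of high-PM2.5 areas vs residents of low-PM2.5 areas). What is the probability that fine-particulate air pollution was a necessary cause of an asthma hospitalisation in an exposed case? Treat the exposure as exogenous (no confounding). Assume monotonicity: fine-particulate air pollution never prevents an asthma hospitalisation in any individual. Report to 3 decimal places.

PN ≈ 0.536

Under exogeneity and monotonicity, PN = (RR − 1) / RR = 1 − 1/RR.
PN = (2.156 − 1) / 2.156 = 1.156 / 2.156 ≈ 0.5362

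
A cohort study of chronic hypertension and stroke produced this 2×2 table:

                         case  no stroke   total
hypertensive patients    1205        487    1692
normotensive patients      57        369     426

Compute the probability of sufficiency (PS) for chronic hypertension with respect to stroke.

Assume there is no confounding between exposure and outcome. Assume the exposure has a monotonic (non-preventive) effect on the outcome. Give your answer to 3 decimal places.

PS ≈ 0.668

p₁ = P(outcome | exposed) = 1205/1692 = 0.71217
p₀ = P(outcome | unexposed) = 57/426 = 0.1338
Under exogeneity and monotonicity, PS = (p₁ − p₀)/(1 − p₀).
PS = (0.71217 − 0.1338) / 0.8662 ≈ 0.6677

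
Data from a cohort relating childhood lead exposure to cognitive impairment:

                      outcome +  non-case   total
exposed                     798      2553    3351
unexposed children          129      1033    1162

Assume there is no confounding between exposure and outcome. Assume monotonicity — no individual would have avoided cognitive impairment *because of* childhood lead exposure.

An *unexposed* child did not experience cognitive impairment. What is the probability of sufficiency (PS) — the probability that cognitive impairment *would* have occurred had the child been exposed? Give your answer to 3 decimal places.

PS ≈ 0.143

p₁ = P(outcome | exposed) = 798/3351 = 0.23814
p₀ = P(outcome | unexposed) = 129/1162 = 0.11102
Under exogeneity and monotonicity, PS = (p₁ − p₀) / (1 − p₀).
PS = (0.23814 − 0.11102) / (1 − 0.11102) = 0.12712 / 0.88898 ≈ 0.1430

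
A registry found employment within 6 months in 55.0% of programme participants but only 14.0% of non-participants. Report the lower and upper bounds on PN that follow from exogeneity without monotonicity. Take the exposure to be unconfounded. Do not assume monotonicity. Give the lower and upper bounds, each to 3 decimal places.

0.745 ≤ PN ≤ 1.000

p₁ = 0.55, p₀ = 0.14.
Under exogeneity alone the bounds on PN are max{0,(p₁−p₀)/p₁} ≤ PN ≤ min{1,(1−p₀)/p₁}.
  lower = (p₁ − p₀)/p₁ = 0.41 / 0.55 ≈ 0.7455
  upper = min{1, (1 − p₀)/p₁} = 0.86 / 0.55 ≈ 1.5636 → capped at 1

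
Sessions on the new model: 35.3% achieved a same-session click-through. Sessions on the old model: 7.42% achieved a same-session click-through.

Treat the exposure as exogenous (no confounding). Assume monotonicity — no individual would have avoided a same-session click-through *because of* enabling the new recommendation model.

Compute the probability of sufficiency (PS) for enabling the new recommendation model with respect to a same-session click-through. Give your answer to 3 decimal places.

PS ≈ 0.301

p₁ = 0.353, p₀ = 0.0742.
Under exogeneity and monotonicity, PS = (p₁ − p₀) / (1 − p₀).
PS = (0.353 − 0.0742) / (1 − 0.0742) = 0.2788 / 0.9258 ≈ 0.3011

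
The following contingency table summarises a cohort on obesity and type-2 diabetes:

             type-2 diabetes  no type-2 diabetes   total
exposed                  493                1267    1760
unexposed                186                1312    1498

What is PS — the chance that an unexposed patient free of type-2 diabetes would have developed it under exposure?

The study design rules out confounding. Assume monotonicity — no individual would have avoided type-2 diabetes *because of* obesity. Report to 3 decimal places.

p₁ = P(outcome | exposed) = 493/1760 = 0.28011
p₀ = P(outcome | unexposed) = 186/1498 = 0.12417
Under exogeneity and monotonicity, PS = (p₁ − p₀)/(1 − p₀).
PS = (0.28011 − 0.12417) / 0.87583 ≈ 0.1781

PS ≈ 0.178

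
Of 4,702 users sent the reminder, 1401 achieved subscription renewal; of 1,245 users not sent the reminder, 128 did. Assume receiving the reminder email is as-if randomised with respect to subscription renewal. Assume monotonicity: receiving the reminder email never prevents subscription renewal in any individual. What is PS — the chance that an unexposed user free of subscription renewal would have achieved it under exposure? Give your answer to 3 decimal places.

PS ≈ 0.218

p₁ = P(outcome | exposed) = 1401/4702 = 0.29796
p₀ = P(outcome | unexposed) = 128/1245 = 0.10281
Under exogeneity and monotonicity, PS = (p₁ − p₀) / (1 − p₀).
PS = (0.29796 − 0.10281) / (1 − 0.10281) = 0.19515 / 0.89719 ≈ 0.2175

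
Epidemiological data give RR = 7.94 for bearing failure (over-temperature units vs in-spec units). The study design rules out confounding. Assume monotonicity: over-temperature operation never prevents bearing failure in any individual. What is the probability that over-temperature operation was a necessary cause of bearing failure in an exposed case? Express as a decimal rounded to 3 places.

PN ≈ 0.874

Under exogeneity and monotonicity, PN = (RR − 1) / RR = 1 − 1/RR.
PN = (7.94 − 1) / 7.94 = 6.94 / 7.94 ≈ 0.8741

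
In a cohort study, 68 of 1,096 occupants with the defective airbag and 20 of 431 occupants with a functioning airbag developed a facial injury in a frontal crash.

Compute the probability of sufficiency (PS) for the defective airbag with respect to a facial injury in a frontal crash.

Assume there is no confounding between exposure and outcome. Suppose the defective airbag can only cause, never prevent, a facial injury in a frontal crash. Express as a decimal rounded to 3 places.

p₁ = P(outcome | exposed) = 68/1096 = 0.062044
p₀ = P(outcome | unexposed) = 20/431 = 0.046404
Under exogeneity and monotonicity, PS = (p₁ − p₀) / (1 − p₀).
PS = (0.062044 − 0.046404) / (1 − 0.046404) = 0.01564 / 0.9536 ≈ 0.0164

PS ≈ 0.016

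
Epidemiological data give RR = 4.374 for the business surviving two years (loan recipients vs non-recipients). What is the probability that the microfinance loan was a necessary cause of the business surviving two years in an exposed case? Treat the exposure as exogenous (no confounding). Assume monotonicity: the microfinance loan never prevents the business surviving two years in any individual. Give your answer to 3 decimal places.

PN ≈ 0.771

Under exogeneity and monotonicity, PN = (RR − 1) / RR = 1 − 1/RR.
PN = (4.374 − 1) / 4.374 = 3.374 / 4.374 ≈ 0.7714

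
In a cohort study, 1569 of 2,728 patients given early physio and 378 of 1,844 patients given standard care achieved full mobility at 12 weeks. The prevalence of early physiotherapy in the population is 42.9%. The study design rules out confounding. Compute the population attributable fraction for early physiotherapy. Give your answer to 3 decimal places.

PAF ≈ 0.437

p₁ = P(outcome | exposed) = 1569/2728 = 0.57515
p₀ = P(outcome | unexposed) = 378/1844 = 0.20499
Overall risk P(Y=1) = π·p₁ + (1−π)·p₀ = 0.429×0.57515 + 0.571×0.20499 = 0.36379.
Under exogeneity, PAF = [P(Y=1) − p₀] / P(Y=1).
PAF = (0.36379 − 0.20499) / 0.36379 ≈ 0.4365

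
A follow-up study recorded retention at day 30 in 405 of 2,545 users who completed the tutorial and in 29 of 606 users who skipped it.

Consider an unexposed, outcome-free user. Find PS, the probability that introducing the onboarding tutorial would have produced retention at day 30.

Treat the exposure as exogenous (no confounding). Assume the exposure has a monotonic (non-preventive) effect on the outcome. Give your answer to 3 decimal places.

p₁ = P(outcome | exposed) = 405/2545 = 0.15914
p₀ = P(outcome | unexposed) = 29/606 = 0.047855
Under exogeneity and monotonicity, PS = (p₁ − p₀) / (1 − p₀).
PS = (0.15914 − 0.047855) / (1 − 0.047855) = 0.11128 / 0.95215 ≈ 0.1169

PS ≈ 0.117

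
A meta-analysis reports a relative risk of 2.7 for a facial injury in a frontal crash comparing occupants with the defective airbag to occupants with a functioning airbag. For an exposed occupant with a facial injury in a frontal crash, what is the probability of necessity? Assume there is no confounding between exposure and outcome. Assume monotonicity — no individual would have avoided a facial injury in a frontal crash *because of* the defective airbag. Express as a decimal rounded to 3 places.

PN ≈ 0.630

Under exogeneity and monotonicity, PN = (RR − 1) / RR = 1 − 1/RR.
PN = (2.7 − 1) / 2.7 = 1.7 / 2.7 ≈ 0.6296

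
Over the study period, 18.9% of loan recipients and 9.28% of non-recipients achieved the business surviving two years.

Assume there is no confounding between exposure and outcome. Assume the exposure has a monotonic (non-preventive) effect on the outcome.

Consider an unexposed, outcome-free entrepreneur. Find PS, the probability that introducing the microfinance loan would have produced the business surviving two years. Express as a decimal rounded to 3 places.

p₁ = 0.189, p₀ = 0.0928.
Under exogeneity and monotonicity, PS = (p₁ − p₀) / (1 − p₀).
PS = (0.189 − 0.0928) / (1 − 0.0928) = 0.0962 / 0.9072 ≈ 0.1060

PS ≈ 0.106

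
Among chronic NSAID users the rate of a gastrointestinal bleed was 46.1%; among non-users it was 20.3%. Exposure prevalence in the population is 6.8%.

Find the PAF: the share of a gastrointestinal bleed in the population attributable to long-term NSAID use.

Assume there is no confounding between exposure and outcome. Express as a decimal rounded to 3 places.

p₁ = 0.461, p₀ = 0.203.
Overall risk P(Y=1) = π·p₁ + (1−π)·p₀ = 0.068×0.461 + 0.932×0.203 = 0.22054.
Under exogeneity, PAF = [P(Y=1) − p₀] / P(Y=1).
PAF = (0.22054 − 0.203) / 0.22054 ≈ 0.0795

PAF ≈ 0.080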